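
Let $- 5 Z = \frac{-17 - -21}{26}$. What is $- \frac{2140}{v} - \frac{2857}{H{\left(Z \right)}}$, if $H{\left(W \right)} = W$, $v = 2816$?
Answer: $\frac{65367625}{704} \approx 92852.0$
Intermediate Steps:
$Z = - \frac{2}{65}$ ($Z = - \frac{\left(-17 - -21\right) \frac{1}{26}}{5} = - \frac{\left(-17 + 21\right) \frac{1}{26}}{5} = - \frac{4 \cdot \frac{1}{26}}{5} = \left(- \frac{1}{5}\right) \frac{2}{13} = - \frac{2}{65} \approx -0.030769$)
$- \frac{2140}{v} - \frac{2857}{H{\left(Z \right)}} = - \frac{2140}{2816} - \frac{2857}{- \frac{2}{65}} = \left(-2140\right) \frac{1}{2816} - - \frac{185705}{2} = - \frac{535}{704} + \frac{185705}{2} = \frac{65367625}{704}$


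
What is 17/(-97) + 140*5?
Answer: 67883/97 ≈ 699.82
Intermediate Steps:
17/(-97) + 140*5 = 17*(-1/97) + 700 = -17/97 + 700 = 67883/97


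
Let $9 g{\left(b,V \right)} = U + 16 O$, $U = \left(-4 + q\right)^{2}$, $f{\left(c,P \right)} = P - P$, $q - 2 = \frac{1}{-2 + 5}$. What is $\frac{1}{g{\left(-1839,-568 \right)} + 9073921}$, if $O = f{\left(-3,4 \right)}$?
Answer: $\frac{81}{734987626} \approx 1.1021 \cdot 10^{-7}$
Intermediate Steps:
$q = \frac{7}{3}$ ($q = 2 + \frac{1}{-2 + 5} = 2 + \frac{1}{3} = \frac{7}{3} \approx 2.3333$)
$f{\left(c,P \right)} = 0$
$O = 0$
$U = \frac{25}{9}$ ($U = \left(-4 + \frac{7}{3}\right)^{2} = \left(- \frac{5}{3}\right)^{2} = \frac{25}{9} \approx 2.7778$)
$g{\left(b,V \right)} = \frac{25}{81}$ ($g{\left(b,V \right)} = \frac{\frac{25}{9} + 16 \cdot 0}{9} = \frac{\frac{25}{9} + 0}{9} = \frac{1}{9} \cdot \frac{25}{9} = \frac{25}{81}$)
$\frac{1}{g{\left(-1839,-568 \right)} + 9073921} = \frac{1}{\frac{25}{81} + 9073921} = \frac{1}{\frac{734987626}{81}} = \frac{81}{734987626}$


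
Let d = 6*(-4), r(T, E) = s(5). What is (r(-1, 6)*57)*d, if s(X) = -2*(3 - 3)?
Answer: 0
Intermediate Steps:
s(X) = 0 (s(X) = -2*0 = 0)
r(T, E) = 0
d = -24
(r(-1, 6)*57)*d = (0*57)*(-24) = 0*(-24) = 0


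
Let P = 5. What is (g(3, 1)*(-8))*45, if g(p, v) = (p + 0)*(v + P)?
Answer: -6480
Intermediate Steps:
g(p, v) = p*(5 + v) (g(p, v) = (p + 0)*(v + 5) = p*(5 + v))
(g(3, 1)*(-8))*45 = ((3*(5 + 1))*(-8))*45 = ((3*6)*(-8))*45 = (18*(-8))*45 = -144*45 = -6480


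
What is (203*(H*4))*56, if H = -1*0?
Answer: 0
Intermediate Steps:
H = 0
(203*(H*4))*56 = (203*(0*4))*56 = (203*0)*56 = 0*56 = 0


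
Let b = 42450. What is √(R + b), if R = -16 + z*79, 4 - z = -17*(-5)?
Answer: √36035 ≈ 189.83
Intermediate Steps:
z = -81 (z = 4 - (-17)*(-5) = 4 - 1*85 = 4 - 85 = -81)
R = -6415 (R = -16 - 81*79 = -16 - 6399 = -6415)
√(R + b) = √(-6415 + 42450) = √36035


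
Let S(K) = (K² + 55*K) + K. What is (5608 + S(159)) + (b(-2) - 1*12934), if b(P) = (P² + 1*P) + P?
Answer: 26859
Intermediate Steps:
S(K) = K² + 56*K
b(P) = P² + 2*P (b(P) = (P² + P) + P = (P + P²) + P = P² + 2*P)
(5608 + S(159)) + (b(-2) - 1*12934) = (5608 + 159*(56 + 159)) + (-2*(2 - 2) - 1*12934) = (5608 + 159*215) + (-2*0 - 12934) = (5608 + 34185) + (0 - 12934) = 39793 - 12934 = 26859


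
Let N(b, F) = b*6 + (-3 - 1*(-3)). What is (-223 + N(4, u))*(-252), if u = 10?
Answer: 50148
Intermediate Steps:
N(b, F) = 6*b (N(b, F) = 6*b + (-3 + 3) = 6*b + 0 = 6*b)
(-223 + N(4, u))*(-252) = (-223 + 6*4)*(-252) = (-223 + 24)*(-252) = -199*(-252) = 50148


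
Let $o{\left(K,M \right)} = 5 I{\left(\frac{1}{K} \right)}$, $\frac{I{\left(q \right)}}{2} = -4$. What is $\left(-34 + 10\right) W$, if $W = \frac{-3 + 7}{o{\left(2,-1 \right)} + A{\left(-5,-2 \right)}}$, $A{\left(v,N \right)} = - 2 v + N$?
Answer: $3$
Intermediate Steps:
$I{\left(q \right)} = -8$ ($I{\left(q \right)} = 2 \left(-4\right) = -8$)
$o{\left(K,M \right)} = -40$ ($o{\left(K,M \right)} = 5 \left(-8\right) = -40$)
$A{\left(v,N \right)} = N - 2 v$
$W = - \frac{1}{8}$ ($W = \frac{-3 + 7}{-40 - -8} = \frac{4}{-40 + \left(-2 + 10\right)} = \frac{4}{-40 + 8} = \frac{4}{-32} = 4 \left(- \frac{1}{32}\right) = - \frac{1}{8} \approx -0.125$)
$\left(-34 + 10\right) W = \left(-34 + 10\right) \left(- \frac{1}{8}\right) = \left(-24\right) \left(- \frac{1}{8}\right) = 3$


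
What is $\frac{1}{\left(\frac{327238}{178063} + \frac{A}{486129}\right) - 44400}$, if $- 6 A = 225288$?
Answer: $- \frac{4121980387}{183008672326982} \approx -2.2523 \cdot 10^{-5}$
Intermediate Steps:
$A = -37548$ ($A = \left(- \frac{1}{6}\right) 225288 = -37548$)
$\frac{1}{\left(\frac{327238}{178063} + \frac{A}{486129}\right) - 44400} = \frac{1}{\left(\frac{327238}{178063} - \frac{37548}{486129}\right) - 44400} = \frac{1}{\left(327238 \cdot \frac{1}{178063} - \frac{1788}{23149}\right) - 44400} = \frac{1}{\left(\frac{327238}{178063} - \frac{1788}{23149}\right) - 44400} = \frac{1}{\frac{7256855818}{4121980387} - 44400} = \frac{1}{- \frac{183008672326982}{4121980387}} = - \frac{4121980387}{183008672326982}$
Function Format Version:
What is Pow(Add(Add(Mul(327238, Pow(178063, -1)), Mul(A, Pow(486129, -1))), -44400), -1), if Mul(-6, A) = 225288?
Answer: Rational(-4121980387, 183008672326982) ≈ -2.2523e-5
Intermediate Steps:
A = -37548 (A = Mul(Rational(-1, 6), 225288) = -37548)
Pow(Add(Add(Mul(327238, Pow(178063, -1)), Mul(A, Pow(486129, -1))), -44400), -1) = Pow(Add(Add(Mul(327238, Pow(178063, -1)), Mul(-37548, Pow(486129, -1))), -44400), -1) = Pow(Add(Add(Mul(327238, Rational(1, 178063)), Mul(-37548, Rational(1, 486129))), -44400), -1) = Pow(Add(Add(Rational(327238, 178063), Rational(-1788, 23149)), -44400), -1) = Pow(Add(Rational(7256855818, 4121980387), -44400), -1) = Pow(Rational(-183008672326982, 4121980387), -1) = Rational(-4121980387, 183008672326982)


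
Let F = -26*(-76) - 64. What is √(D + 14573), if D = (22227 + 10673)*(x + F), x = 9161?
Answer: √364316273 ≈ 19087.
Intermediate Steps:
F = 1912 (F = 1976 - 64 = 1912)
D = 364301700 (D = (22227 + 10673)*(9161 + 1912) = 32900*11073 = 364301700)
√(D + 14573) = √(364301700 + 14573) = √364316273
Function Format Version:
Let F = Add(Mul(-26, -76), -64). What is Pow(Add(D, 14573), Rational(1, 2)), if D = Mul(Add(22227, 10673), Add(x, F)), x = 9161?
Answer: Pow(364316273, Rational(1, 2)) ≈ 19087.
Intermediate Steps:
F = 1912 (F = Add(1976, -64) = 1912)
D = 364301700 (D = Mul(Add(22227, 10673), Add(9161, 1912)) = Mul(32900, 11073) = 364301700)
Pow(Add(D, 14573), Rational(1, 2)) = Pow(Add(364301700, 14573), Rational(1, 2)) = Pow(364316273, Rational(1, 2))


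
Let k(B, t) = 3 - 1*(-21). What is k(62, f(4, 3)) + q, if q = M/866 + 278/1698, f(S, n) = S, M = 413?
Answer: 18116627/735234 ≈ 24.641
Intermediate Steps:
k(B, t) = 24 (k(B, t) = 3 + 21 = 24)
q = 471011/735234 (q = 413/866 + 278/1698 = 413*(1/866) + 278*(1/1698) = 413/866 + 139/849 = 471011/735234 ≈ 0.64063)
k(62, f(4, 3)) + q = 24 + 471011/735234 = 18116627/735234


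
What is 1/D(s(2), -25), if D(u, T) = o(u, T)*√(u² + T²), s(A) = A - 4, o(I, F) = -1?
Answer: -√629/629 ≈ -0.039873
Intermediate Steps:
s(A) = -4 + A
D(u, T) = -√(T² + u²) (D(u, T) = -√(u² + T²) = -√(T² + u²))
1/D(s(2), -25) = 1/(-√((-25)² + (-4 + 2)²)) = 1/(-√(625 + (-2)²)) = 1/(-√(625 + 4)) = 1/(-√629) = -√629/629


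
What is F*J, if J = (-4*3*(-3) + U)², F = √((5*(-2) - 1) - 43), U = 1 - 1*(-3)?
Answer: 4800*I*√6 ≈ 11758.0*I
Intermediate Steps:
U = 4 (U = 1 + 3 = 4)
F = 3*I*√6 (F = √((-10 - 1) - 43) = √(-11 - 43) = √(-54) = 3*I*√6 ≈ 7.3485*I)
J = 1600 (J = (-4*3*(-3) + 4)² = (-12*(-3) + 4)² = (36 + 4)² = 40² = 1600)
F*J = (3*I*√6)*1600 = 4800*I*√6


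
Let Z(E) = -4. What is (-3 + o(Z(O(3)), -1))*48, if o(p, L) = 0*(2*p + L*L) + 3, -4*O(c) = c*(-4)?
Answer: 0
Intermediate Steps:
O(c) = c (O(c) = -c*(-4)/4 = -(-1)*c = c)
o(p, L) = 3 (o(p, L) = 0*(2*p + L**2) + 3 = 0*(L**2 + 2*p) + 3 = 0 + 3 = 3)
(-3 + o(Z(O(3)), -1))*48 = (-3 + 3)*48 = 0*48 = 0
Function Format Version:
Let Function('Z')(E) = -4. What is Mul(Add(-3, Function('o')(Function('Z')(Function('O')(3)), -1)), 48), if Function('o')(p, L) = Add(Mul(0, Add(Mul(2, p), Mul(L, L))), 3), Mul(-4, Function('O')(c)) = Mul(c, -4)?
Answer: 0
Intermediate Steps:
Function('O')(c) = c (Function('O')(c) = Mul(Rational(-1, 4), Mul(c, -4)) = Mul(Rational(-1, 4), Mul(-4, c)) = c)
Function('o')(p, L) = 3 (Function('o')(p, L) = Add(Mul(0, Add(Mul(2, p), Pow(L, 2))), 3) = Add(Mul(0, Add(Pow(L, 2), Mul(2, p))), 3) = Add(0, 3) = 3)
Mul(Add(-3, Function('o')(Function('Z')(Function('O')(3)), -1)), 48) = Mul(Add(-3, 3), 48) = Mul(0, 48) = 0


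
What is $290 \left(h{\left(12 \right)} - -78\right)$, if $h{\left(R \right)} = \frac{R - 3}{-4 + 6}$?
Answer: $23925$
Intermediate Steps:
$h{\left(R \right)} = - \frac{3}{2} + \frac{R}{2}$ ($h{\left(R \right)} = \frac{-3 + R}{2} = \left(-3 + R\right) \frac{1}{2} = - \frac{3}{2} + \frac{R}{2}$)
$290 \left(h{\left(12 \right)} - -78\right) = 290 \left(\left(- \frac{3}{2} + \frac{1}{2} \cdot 12\right) - -78\right) = 290 \left(\left(- \frac{3}{2} + 6\right) + 78\right) = 290 \left(\frac{9}{2} + 78\right) = 290 \cdot \frac{165}{2} = 23925$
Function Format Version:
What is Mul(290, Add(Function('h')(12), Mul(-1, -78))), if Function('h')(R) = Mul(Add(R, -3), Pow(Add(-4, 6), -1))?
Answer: 23925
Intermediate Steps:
Function('h')(R) = Add(Rational(-3, 2), Mul(Rational(1, 2), R)) (Function('h')(R) = Mul(Add(-3, R), Pow(2, -1)) = Mul(Add(-3, R), Rational(1, 2)) = Add(Rational(-3, 2), Mul(Rational(1, 2), R)))
Mul(290, Add(Function('h')(12), Mul(-1, -78))) = Mul(290, Add(Add(Rational(-3, 2), Mul(Rational(1, 2), 12)), Mul(-1, -78))) = Mul(290, Add(Add(Rational(-3, 2), 6), 78)) = Mul(290, Add(Rational(9, 2), 78)) = Mul(290, Rational(165, 2)) = 23925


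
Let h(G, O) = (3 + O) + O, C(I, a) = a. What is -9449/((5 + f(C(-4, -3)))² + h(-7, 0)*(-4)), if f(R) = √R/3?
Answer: -538593/872 + 141735*I*√3/872 ≈ -617.65 + 281.53*I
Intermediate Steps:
h(G, O) = 3 + 2*O
f(R) = √R/3
-9449/((5 + f(C(-4, -3)))² + h(-7, 0)*(-4)) = -9449/((5 + √(-3)/3)² + (3 + 2*0)*(-4)) = -9449/((5 + (I*√3)/3)² + (3 + 0)*(-4)) = -9449/((5 + I*√3/3)² + 3*(-4)) = -9449/((5 + I*√3/3)² - 12) = -9449/(-12 + (5 + I*√3/3)²)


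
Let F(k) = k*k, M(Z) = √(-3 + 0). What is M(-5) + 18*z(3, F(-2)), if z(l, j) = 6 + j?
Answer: 180 + I*√3 ≈ 180.0 + 1.732*I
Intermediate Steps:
M(Z) = I*√3 (M(Z) = √(-3) = I*√3)
F(k) = k²
M(-5) + 18*z(3, F(-2)) = I*√3 + 18*(6 + (-2)²) = I*√3 + 18*(6 + 4) = I*√3 + 18*10 = I*√3 + 180 = 180 + I*√3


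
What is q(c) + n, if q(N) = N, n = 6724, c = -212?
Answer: 6512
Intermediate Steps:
q(c) + n = -212 + 6724 = 6512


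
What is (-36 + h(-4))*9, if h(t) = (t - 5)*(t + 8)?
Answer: -648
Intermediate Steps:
h(t) = (-5 + t)*(8 + t)
(-36 + h(-4))*9 = (-36 + (-40 + (-4)² + 3*(-4)))*9 = (-36 + (-40 + 16 - 12))*9 = (-36 - 36)*9 = -72*9 = -648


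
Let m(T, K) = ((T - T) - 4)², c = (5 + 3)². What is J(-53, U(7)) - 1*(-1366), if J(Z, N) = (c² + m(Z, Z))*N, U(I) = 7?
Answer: 30150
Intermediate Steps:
c = 64 (c = 8² = 64)
m(T, K) = 16 (m(T, K) = (0 - 4)² = (-4)² = 16)
J(Z, N) = 4112*N (J(Z, N) = (64² + 16)*N = (4096 + 16)*N = 4112*N)
J(-53, U(7)) - 1*(-1366) = 4112*7 - 1*(-1366) = 28784 + 1366 = 30150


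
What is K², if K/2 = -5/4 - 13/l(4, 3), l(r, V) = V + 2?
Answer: 5929/100 ≈ 59.290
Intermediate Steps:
l(r, V) = 2 + V
K = -77/10 (K = 2*(-5/4 - 13/(2 + 3)) = 2*(-5*¼ - 13/5) = 2*(-5/4 - 13*⅕) = 2*(-5/4 - 13/5) = 2*(-77/20) = -77/10 ≈ -7.7000)
K² = (-77/10)² = 5929/100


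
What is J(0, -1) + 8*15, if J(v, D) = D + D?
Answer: 118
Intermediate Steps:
J(v, D) = 2*D
J(0, -1) + 8*15 = 2*(-1) + 8*15 = -2 + 120 = 118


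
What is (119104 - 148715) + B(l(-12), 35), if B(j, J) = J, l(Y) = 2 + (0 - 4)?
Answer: -29576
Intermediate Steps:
l(Y) = -2 (l(Y) = 2 - 4 = -2)
(119104 - 148715) + B(l(-12), 35) = (119104 - 148715) + 35 = -29611 + 35 = -29576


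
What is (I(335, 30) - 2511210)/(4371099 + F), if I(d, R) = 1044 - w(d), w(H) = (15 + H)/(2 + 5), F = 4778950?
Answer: -2510216/9150049 ≈ -0.27434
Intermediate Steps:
w(H) = 15/7 + H/7 (w(H) = (15 + H)/7 = (15 + H)*(1/7) = 15/7 + H/7)
I(d, R) = 7293/7 - d/7 (I(d, R) = 1044 - (15/7 + d/7) = 1044 + (-15/7 - d/7) = 7293/7 - d/7)
(I(335, 30) - 2511210)/(4371099 + F) = ((7293/7 - 1/7*335) - 2511210)/(4371099 + 4778950) = ((7293/7 - 335/7) - 2511210)/9150049 = (994 - 2511210)*(1/9150049) = -2510216*1/9150049 = -2510216/9150049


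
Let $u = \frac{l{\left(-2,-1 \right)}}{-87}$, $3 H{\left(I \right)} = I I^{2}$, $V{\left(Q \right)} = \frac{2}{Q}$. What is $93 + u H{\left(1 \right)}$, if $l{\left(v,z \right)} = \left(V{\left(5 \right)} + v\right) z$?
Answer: $\frac{121357}{1305} \approx 92.994$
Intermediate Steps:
$l{\left(v,z \right)} = z \left(\frac{2}{5} + v\right)$ ($l{\left(v,z \right)} = \left(\frac{2}{5} + v\right) z = z \left(\frac{2}{5} + v\right)$)
$H{\left(I \right)} = \frac{I^{3}}{3}$ ($H{\left(I \right)} = \frac{I I^{2}}{3} = \frac{I^{3}}{3}$)
$u = - \frac{8}{435}$ ($u = \frac{\frac{1}{5} \left(-1\right) \left(2 + 5 \left(-2\right)\right)}{-87} = \frac{1}{5} \left(-1\right) \left(2 - 10\right) \left(- \frac{1}{87}\right) = \frac{1}{5} \left(-1\right) \left(-8\right) \left(- \frac{1}{87}\right) = \frac{8}{5} \left(- \frac{1}{87}\right) = - \frac{8}{435} \approx -0.018391$)
$93 + u H{\left(1 \right)} = 93 - \frac{8 \frac{1^{3}}{3}}{435} = 93 - \frac{8 \cdot \frac{1}{3} \cdot 1}{435} = 93 - \frac{8}{1305} = \frac{121357}{1305}$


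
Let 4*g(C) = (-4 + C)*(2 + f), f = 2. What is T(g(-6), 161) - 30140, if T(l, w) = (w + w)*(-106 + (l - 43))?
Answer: -81338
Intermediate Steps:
g(C) = -4 + C (g(C) = ((-4 + C)*(2 + 2))/4 = ((-4 + C)*4)/4 = (-16 + 4*C)/4 = -4 + C)
T(l, w) = 2*w*(-149 + l) (T(l, w) = (2*w)*(-106 + (-43 + l)) = (2*w)*(-149 + l) = 2*w*(-149 + l))
T(g(-6), 161) - 30140 = 2*161*(-149 + (-4 - 6)) - 30140 = 2*161*(-149 - 10) - 30140 = 2*161*(-159) - 30140 = -51198 - 30140 = -81338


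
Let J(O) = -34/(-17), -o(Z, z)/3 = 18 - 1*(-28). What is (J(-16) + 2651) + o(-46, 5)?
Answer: 2515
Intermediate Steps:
o(Z, z) = -138 (o(Z, z) = -3*(18 - 1*(-28)) = -3*(18 + 28) = -3*46 = -138)
J(O) = 2 (J(O) = -34*(-1/17) = 2)
(J(-16) + 2651) + o(-46, 5) = (2 + 2651) - 138 = 2653 - 138 = 2515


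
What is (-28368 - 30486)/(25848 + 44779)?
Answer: -58854/70627 ≈ -0.83331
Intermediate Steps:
(-28368 - 30486)/(25848 + 44779) = -58854/70627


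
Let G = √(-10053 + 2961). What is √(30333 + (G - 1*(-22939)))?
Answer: √(53272 + 6*I*√197) ≈ 230.81 + 0.182*I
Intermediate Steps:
G = 6*I*√197 (G = √(-7092) = 6*I*√197 ≈ 84.214*I)
√(30333 + (G - 1*(-22939))) = √(30333 + (6*I*√197 - 1*(-22939))) = √(30333 + (6*I*√197 + 22939)) = √(30333 + (22939 + 6*I*√197)) = √(53272 + 6*I*√197)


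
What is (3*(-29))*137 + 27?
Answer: -11892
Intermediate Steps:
(3*(-29))*137 + 27 = -87*137 + 27 = -11919 + 27 = -11892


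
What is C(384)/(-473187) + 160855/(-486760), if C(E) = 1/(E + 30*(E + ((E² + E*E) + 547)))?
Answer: -67556744327441425/204432071547677688 ≈ -0.33046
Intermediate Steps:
C(E) = 1/(16410 + 31*E + 60*E²) (C(E) = 1/(E + 30*(E + ((E² + E²) + 547))) = 1/(E + 30*(E + (2*E² + 547))) = 1/(E + 30*(E + (547 + 2*E²))) = 1/(E + 30*(547 + E + 2*E²)) = 1/(E + (16410 + 30*E + 60*E²)) = 1/(16410 + 31*E + 60*E²))
C(384)/(-473187) + 160855/(-486760) = 1/((16410 + 31*384 + 60*384²)*(-473187)) + 160855/(-486760) = -1/473187/(16410 + 11904 + 60*147456) + 160855*(-1/486760) = -1/473187/(16410 + 11904 + 8847360) - 32171/97352 = -1/473187/8875674 - 32171/97352 = (1/8875674)*(-1/473187) - 32171/97352 = -1/4199853553038 - 32171/97352 = -67556744327441425/204432071547677688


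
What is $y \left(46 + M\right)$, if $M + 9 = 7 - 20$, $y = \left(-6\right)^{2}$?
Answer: $864$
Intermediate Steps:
$y = 36$
$M = -22$ ($M = -9 + \left(7 - 20\right) = -9 - 13 = -22$)
$y \left(46 + M\right) = 36 \left(46 - 22\right) = 36 \cdot 24 = 864$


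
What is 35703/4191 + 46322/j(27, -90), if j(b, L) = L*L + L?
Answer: 80019422/5594985 ≈ 14.302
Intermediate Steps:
j(b, L) = L + L**2 (j(b, L) = L**2 + L = L + L**2)
35703/4191 + 46322/j(27, -90) = 35703/4191 + 46322/((-90*(1 - 90))) = 35703*(1/4191) + 46322/((-90*(-89))) = 11901/1397 + 46322/8010 = 11901/1397 + 46322*(1/8010) = 11901/1397 + 23161/4005 = 80019422/5594985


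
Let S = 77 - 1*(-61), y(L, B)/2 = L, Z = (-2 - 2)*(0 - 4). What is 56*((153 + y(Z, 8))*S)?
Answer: 1429680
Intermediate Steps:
Z = 16 (Z = -4*(-4) = 16)
y(L, B) = 2*L
S = 138 (S = 77 + 61 = 138)
56*((153 + y(Z, 8))*S) = 56*((153 + 2*16)*138) = 56*((153 + 32)*138) = 56*(185*138) = 56*25530 = 1429680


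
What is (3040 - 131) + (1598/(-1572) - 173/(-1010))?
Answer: 577166932/198465 ≈ 2908.2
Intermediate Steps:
(3040 - 131) + (1598/(-1572) - 173/(-1010)) = 2909 + (1598*(-1/1572) - 173*(-1/1010)) = 2909 + (-799/786 + 173/1010) = 2909 - 167753/198465 = 577166932/198465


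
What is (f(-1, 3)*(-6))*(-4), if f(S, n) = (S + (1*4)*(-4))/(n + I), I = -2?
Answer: -408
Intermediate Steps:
f(S, n) = (-16 + S)/(-2 + n) (f(S, n) = (S + (1*4)*(-4))/(n - 2) = (S + 4*(-4))/(-2 + n) = (S - 16)/(-2 + n) = (-16 + S)/(-2 + n))
(f(-1, 3)*(-6))*(-4) = (((-16 - 1)/(-2 + 3))*(-6))*(-4) = ((-17/1)*(-6))*(-4) = ((1*(-17))*(-6))*(-4) = -17*(-6)*(-4) = 102*(-4) = -408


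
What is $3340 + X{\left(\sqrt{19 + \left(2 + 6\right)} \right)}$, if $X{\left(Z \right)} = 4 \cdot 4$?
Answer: $3356$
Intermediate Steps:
$X{\left(Z \right)} = 16$
$3340 + X{\left(\sqrt{19 + \left(2 + 6\right)} \right)} = 3340 + 16 = 3356$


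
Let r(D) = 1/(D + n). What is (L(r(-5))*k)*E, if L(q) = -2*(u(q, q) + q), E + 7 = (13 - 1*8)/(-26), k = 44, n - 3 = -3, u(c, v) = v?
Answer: -16456/65 ≈ -253.17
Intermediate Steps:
n = 0 (n = 3 - 3 = 0)
E = -187/26 (E = -7 + (13 - 1*8)/(-26) = -7 + (13 - 8)*(-1/26) = -7 + 5*(-1/26) = -7 - 5/26 = -187/26 ≈ -7.1923)
r(D) = 1/D (r(D) = 1/(D + 0) = 1/D)
L(q) = -4*q (L(q) = -2*(q + q) = -4*q)
(L(r(-5))*k)*E = (-4/(-5)*44)*(-187/26) = (-4*(-⅕)*44)*(-187/26) = ((⅘)*44)*(-187/26) = (176/5)*(-187/26) = -16456/65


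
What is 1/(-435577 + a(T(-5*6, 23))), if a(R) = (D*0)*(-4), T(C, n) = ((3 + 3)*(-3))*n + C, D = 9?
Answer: -1/435577 ≈ -2.2958e-6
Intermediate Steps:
T(C, n) = C - 18*n (T(C, n) = (6*(-3))*n + C = -18*n + C = C - 18*n)
a(R) = 0 (a(R) = (9*0)*(-4) = 0*(-4) = 0)
1/(-435577 + a(T(-5*6, 23))) = 1/(-435577 + 0) = 1/(-435577) = -1/435577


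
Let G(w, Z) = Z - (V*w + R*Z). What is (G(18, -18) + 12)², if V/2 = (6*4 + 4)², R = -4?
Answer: 801003204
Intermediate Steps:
V = 1568 (V = 2*(6*4 + 4)² = 2*(24 + 4)² = 2*28² = 2*784 = 1568)
G(w, Z) = -1568*w + 5*Z (G(w, Z) = Z - (1568*w - 4*Z) = Z - (-4*Z + 1568*w) = Z + (-1568*w + 4*Z) = -1568*w + 5*Z)
(G(18, -18) + 12)² = ((-1568*18 + 5*(-18)) + 12)² = ((-28224 - 90) + 12)² = (-28314 + 12)² = (-28302)² = 801003204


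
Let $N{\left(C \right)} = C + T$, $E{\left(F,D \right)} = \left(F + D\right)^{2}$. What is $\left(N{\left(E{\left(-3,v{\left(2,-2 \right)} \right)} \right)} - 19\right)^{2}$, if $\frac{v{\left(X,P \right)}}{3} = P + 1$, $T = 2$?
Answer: $361$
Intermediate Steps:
$v{\left(X,P \right)} = 3 + 3 P$ ($v{\left(X,P \right)} = 3 \left(P + 1\right) = 3 \left(1 + P\right) = 3 + 3 P$)
$E{\left(F,D \right)} = \left(D + F\right)^{2}$
$N{\left(C \right)} = 2 + C$ ($N{\left(C \right)} = C + 2 = 2 + C$)
$\left(N{\left(E{\left(-3,v{\left(2,-2 \right)} \right)} \right)} - 19\right)^{2} = \left(\left(2 + \left(\left(3 + 3 \left(-2\right)\right) - 3\right)^{2}\right) - 19\right)^{2} = \left(\left(2 + \left(\left(3 - 6\right) - 3\right)^{2}\right) - 19\right)^{2} = \left(\left(2 + \left(-3 - 3\right)^{2}\right) - 19\right)^{2} = \left(\left(2 + \left(-6\right)^{2}\right) - 19\right)^{2} = \left(\left(2 + 36\right) - 19\right)^{2} = \left(38 - 19\right)^{2} = 19^{2} = 361$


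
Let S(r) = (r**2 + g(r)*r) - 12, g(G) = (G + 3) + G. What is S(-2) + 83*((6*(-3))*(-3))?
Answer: 4476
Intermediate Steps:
g(G) = 3 + 2*G (g(G) = (3 + G) + G = 3 + 2*G)
S(r) = -12 + r**2 + r*(3 + 2*r) (S(r) = (r**2 + (3 + 2*r)*r) - 12 = (r**2 + r*(3 + 2*r)) - 12 = -12 + r**2 + r*(3 + 2*r))
S(-2) + 83*((6*(-3))*(-3)) = (-12 + 3*(-2) + 3*(-2)**2) + 83*((6*(-3))*(-3)) = (-12 - 6 + 3*4) + 83*(-18*(-3)) = (-12 - 6 + 12) + 83*54 = -6 + 4482 = 4476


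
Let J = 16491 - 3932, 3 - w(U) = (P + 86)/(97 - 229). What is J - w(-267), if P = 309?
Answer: 1656997/132 ≈ 12553.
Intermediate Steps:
w(U) = 791/132 (w(U) = 3 - (309 + 86)/(97 - 229) = 3 - 395/(-132) = 3 - 395*(-1)/132 = 3 - 1*(-395/132) = 3 + 395/132 = 791/132)
J = 12559
J - w(-267) = 12559 - 1*791/132 = 12559 - 791/132 = 1656997/132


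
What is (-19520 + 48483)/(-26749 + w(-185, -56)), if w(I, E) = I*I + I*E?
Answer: 28963/17836 ≈ 1.6238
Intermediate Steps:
w(I, E) = I² + E*I
(-19520 + 48483)/(-26749 + w(-185, -56)) = (-19520 + 48483)/(-26749 - 185*(-56 - 185)) = 28963/(-26749 - 185*(-241)) = 28963/(-26749 + 44585) = 28963/17836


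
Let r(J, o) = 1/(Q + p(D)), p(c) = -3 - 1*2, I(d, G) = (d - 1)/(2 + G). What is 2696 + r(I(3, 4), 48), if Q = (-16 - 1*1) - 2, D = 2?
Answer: 64703/24 ≈ 2696.0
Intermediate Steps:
I(d, G) = (-1 + d)/(2 + G)
p(c) = -5 (p(c) = -3 - 2 = -5)
Q = -19 (Q = (-16 - 1) - 2 = -17 - 2 = -19)
r(J, o) = -1/24 (r(J, o) = 1/(-19 - 5) = 1/(-24) = -1/24)
2696 + r(I(3, 4), 48) = 2696 - 1/24 = 64703/24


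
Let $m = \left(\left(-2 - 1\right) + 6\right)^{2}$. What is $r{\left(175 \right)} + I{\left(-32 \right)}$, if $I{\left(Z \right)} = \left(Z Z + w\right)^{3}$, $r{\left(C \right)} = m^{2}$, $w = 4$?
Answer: $1086374033$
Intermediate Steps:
$m = 9$ ($m = \left(-3 + 6\right)^{2} = 3^{2} = 9$)
$r{\left(C \right)} = 81$ ($r{\left(C \right)} = 9^{2} = 81$)
$I{\left(Z \right)} = \left(4 + Z^{2}\right)^{3}$ ($I{\left(Z \right)} = \left(Z Z + 4\right)^{3} = \left(Z^{2} + 4\right)^{3} = \left(4 + Z^{2}\right)^{3}$)
$r{\left(175 \right)} + I{\left(-32 \right)} = 81 + \left(4 + \left(-32\right)^{2}\right)^{3} = 81 + \left(4 + 1024\right)^{3} = 81 + 1028^{3} = 81 + 1086373952 = 1086374033$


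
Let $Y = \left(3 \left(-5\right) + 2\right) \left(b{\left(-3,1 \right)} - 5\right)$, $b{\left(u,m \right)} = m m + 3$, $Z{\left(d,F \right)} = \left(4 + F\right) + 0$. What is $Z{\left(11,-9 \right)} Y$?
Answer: $-65$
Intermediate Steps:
$Z{\left(d,F \right)} = 4 + F$
$b{\left(u,m \right)} = 3 + m^{2}$ ($b{\left(u,m \right)} = m^{2} + 3 = 3 + m^{2}$)
$Y = 13$ ($Y = \left(3 \left(-5\right) + 2\right) \left(\left(3 + 1^{2}\right) - 5\right) = \left(-15 + 2\right) \left(\left(3 + 1\right) - 5\right) = - 13 \left(4 - 5\right) = \left(-13\right) \left(-1\right) = 13$)
$Z{\left(11,-9 \right)} Y = \left(4 - 9\right) 13 = \left(-5\right) 13 = -65$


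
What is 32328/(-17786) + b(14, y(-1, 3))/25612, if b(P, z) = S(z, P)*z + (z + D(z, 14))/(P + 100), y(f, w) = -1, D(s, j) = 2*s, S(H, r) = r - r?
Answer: -15731718877/8655165608 ≈ -1.8176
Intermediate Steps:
S(H, r) = 0
b(P, z) = 3*z/(100 + P) (b(P, z) = 0*z + (z + 2*z)/(P + 100) = 0 + (3*z)/(100 + P) = 0 + 3*z/(100 + P) = 3*z/(100 + P))
32328/(-17786) + b(14, y(-1, 3))/25612 = 32328/(-17786) + (3*(-1)/(100 + 14))/25612 = 32328*(-1/17786) + (3*(-1)/114)*(1/25612) = -16164/8893 + (3*(-1)*(1/114))*(1/25612) = -16164/8893 - 1/38*1/25612 = -16164/8893 - 1/973256 = -15731718877/8655165608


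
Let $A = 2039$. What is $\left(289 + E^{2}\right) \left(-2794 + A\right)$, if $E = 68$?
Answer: $-3709315$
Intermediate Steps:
$\left(289 + E^{2}\right) \left(-2794 + A\right) = \left(289 + 68^{2}\right) \left(-2794 + 2039\right) = \left(289 + 4624\right) \left(-755\right) = 4913 \left(-755\right) = -3709315$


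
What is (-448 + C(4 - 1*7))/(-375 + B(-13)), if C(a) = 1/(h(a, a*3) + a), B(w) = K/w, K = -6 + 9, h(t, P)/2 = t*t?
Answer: 87347/73170 ≈ 1.1938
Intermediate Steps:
h(t, P) = 2*t² (h(t, P) = 2*(t*t) = 2*t²)
K = 3
B(w) = 3/w
C(a) = 1/(a + 2*a²) (C(a) = 1/(2*a² + a) = 1/(a + 2*a²))
(-448 + C(4 - 1*7))/(-375 + B(-13)) = (-448 + 1/((4 - 1*7)*(1 + 2*(4 - 1*7))))/(-375 + 3/(-13)) = (-448 + 1/((4 - 7)*(1 + 2*(4 - 7))))/(-375 + 3*(-1/13)) = (-448 + 1/((-3)*(1 + 2*(-3))))/(-375 - 3/13) = (-448 - 1/(3*(1 - 6)))/(-4878/13) = (-448 - ⅓/(-5))*(-13/4878) = (-448 - ⅓*(-⅕))*(-13/4878) = (-448 + 1/15)*(-13/4878) = -6719/15*(-13/4878) = 87347/73170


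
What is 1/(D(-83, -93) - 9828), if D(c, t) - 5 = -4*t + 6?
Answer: -1/9445 ≈ -0.00010588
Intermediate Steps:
D(c, t) = 11 - 4*t (D(c, t) = 5 + (-4*t + 6) = 5 + (6 - 4*t) = 11 - 4*t)
1/(D(-83, -93) - 9828) = 1/((11 - 4*(-93)) - 9828) = 1/((11 + 372) - 9828) = 1/(383 - 9828) = 1/(-9445) = -1/9445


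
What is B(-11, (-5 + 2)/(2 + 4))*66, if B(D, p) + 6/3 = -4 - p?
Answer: -363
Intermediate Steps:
B(D, p) = -6 - p (B(D, p) = -2 + (-4 - p) = -6 - p)
B(-11, (-5 + 2)/(2 + 4))*66 = (-6 - (-5 + 2)/(2 + 4))*66 = (-6 - (-3)/6)*66 = (-6 - 1*(-½))*66 = (-6 + ½)*66 = -11/2*66 = -363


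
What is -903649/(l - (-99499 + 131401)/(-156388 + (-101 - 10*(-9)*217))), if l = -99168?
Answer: 41254287797/4527306070 ≈ 9.1123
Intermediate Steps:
-903649/(l - (-99499 + 131401)/(-156388 + (-101 - 10*(-9)*217))) = -903649/(-99168 - (-99499 + 131401)/(-156388 + (-101 - 10*(-9)*217))) = -903649/(-99168 - 31902/(-156388 + (-101 + 90*217))) = -903649/(-99168 - 31902/(-156388 + (-101 + 19530))) = -903649/(-99168 - 31902/(-156388 + 19429)) = -903649/(-99168 - 31902/(-136959)) = -903649/(-99168 - 31902*(-1)/136959) = -903649/(-99168 - 1*(-10634/45653)) = -903649/(-99168 + 10634/45653) = -903649/(-4527306070/45653) = -903649*(-45653/4527306070) = 41254287797/4527306070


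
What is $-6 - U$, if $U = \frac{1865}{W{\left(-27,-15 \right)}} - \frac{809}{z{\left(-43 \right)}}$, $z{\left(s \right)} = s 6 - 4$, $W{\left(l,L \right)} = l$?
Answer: $\frac{424343}{7074} \approx 59.986$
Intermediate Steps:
$z{\left(s \right)} = -4 + 6 s$ ($z{\left(s \right)} = 6 s - 4 = -4 + 6 s$)
$U = - \frac{466787}{7074}$ ($U = \frac{1865}{-27} - \frac{809}{-4 + 6 \left(-43\right)} = 1865 \left(- \frac{1}{27}\right) - \frac{809}{-4 - 258} = - \frac{1865}{27} - \frac{809}{-262} = - \frac{1865}{27} - - \frac{809}{262} = - \frac{1865}{27} + \frac{809}{262} = - \frac{466787}{7074} \approx -65.986$)
$-6 - U = -6 - - \frac{466787}{7074} = -6 + \frac{466787}{7074} = \frac{424343}{7074}$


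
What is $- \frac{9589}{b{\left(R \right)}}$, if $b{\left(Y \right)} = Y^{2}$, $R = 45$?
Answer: $- \frac{9589}{2025} \approx -4.7353$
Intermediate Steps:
$- \frac{9589}{b{\left(R \right)}} = - \frac{9589}{45^{2}} = - \frac{9589}{2025}$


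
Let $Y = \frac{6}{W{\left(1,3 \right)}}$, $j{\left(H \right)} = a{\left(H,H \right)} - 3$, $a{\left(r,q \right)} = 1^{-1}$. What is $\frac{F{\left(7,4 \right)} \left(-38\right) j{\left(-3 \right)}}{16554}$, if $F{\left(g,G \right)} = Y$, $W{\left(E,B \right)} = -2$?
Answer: $- \frac{38}{2759} \approx -0.013773$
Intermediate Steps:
$a{\left(r,q \right)} = 1$
$j{\left(H \right)} = -2$ ($j{\left(H \right)} = 1 - 3 = -2$)
$Y = -3$ ($Y = \frac{6}{-2} = 6 \left(- \frac{1}{2}\right) = -3$)
$F{\left(g,G \right)} = -3$
$\frac{F{\left(7,4 \right)} \left(-38\right) j{\left(-3 \right)}}{16554} = \frac{\left(-3\right) \left(-38\right) \left(-2\right)}{16554} = 114 \left(-2\right) \frac{1}{16554} = \left(-228\right) \frac{1}{16554} = - \frac{38}{2759}$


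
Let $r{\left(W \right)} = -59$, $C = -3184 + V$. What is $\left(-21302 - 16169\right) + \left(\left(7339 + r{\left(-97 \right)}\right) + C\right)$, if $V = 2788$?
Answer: $-30587$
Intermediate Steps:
$C = -396$ ($C = -3184 + 2788 = -396$)
$\left(-21302 - 16169\right) + \left(\left(7339 + r{\left(-97 \right)}\right) + C\right) = \left(-21302 - 16169\right) + \left(\left(7339 - 59\right) - 396\right) = \left(-21302 - 16169\right) + \left(7280 - 396\right) = -37471 + 6884 = -30587$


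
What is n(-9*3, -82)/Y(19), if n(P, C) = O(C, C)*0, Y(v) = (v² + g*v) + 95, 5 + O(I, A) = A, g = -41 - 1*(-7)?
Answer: 0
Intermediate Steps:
g = -34 (g = -41 + 7 = -34)
O(I, A) = -5 + A
Y(v) = 95 + v² - 34*v (Y(v) = (v² - 34*v) + 95 = 95 + v² - 34*v)
n(P, C) = 0 (n(P, C) = (-5 + C)*0 = 0)
n(-9*3, -82)/Y(19) = 0/(95 + 19² - 34*19) = 0/(95 + 361 - 646) = 0/(-190) = 0*(-1/190) = 0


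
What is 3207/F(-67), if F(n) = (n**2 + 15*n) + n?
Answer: 1069/1139 ≈ 0.93854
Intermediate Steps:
F(n) = n**2 + 16*n
3207/F(-67) = 3207/((-67*(16 - 67))) = 3207/((-67*(-51))) = 3207/3417 = 3207*(1/3417) = 1069/1139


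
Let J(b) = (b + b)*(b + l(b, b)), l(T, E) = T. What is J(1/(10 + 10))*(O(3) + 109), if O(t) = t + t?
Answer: 23/20 ≈ 1.1500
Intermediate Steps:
O(t) = 2*t
J(b) = 4*b² (J(b) = (b + b)*(b + b) = (2*b)*(2*b) = 4*b²)
J(1/(10 + 10))*(O(3) + 109) = (4*(1/(10 + 10))²)*(2*3 + 109) = (4*(1/20)²)*(6 + 109) = (4*(1/20)²)*115 = (4*(1/400))*115 = (1/100)*115 = 23/20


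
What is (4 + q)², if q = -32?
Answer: 784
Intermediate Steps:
(4 + q)² = (4 - 32)² = (-28)² = 784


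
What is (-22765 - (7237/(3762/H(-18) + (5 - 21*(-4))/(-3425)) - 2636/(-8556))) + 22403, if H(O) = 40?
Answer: -1210345567133/2755307931 ≈ -439.28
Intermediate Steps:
(-22765 - (7237/(3762/H(-18) + (5 - 21*(-4))/(-3425)) - 2636/(-8556))) + 22403 = (-22765 - (7237/(3762/40 + (5 - 21*(-4))/(-3425)) - 2636/(-8556))) + 22403 = (-22765 - (7237/(3762*(1/40) + (5 + 84)*(-1/3425)) - 2636*(-1/8556))) + 22403 = (-22765 - (7237/(1881/20 + 89*(-1/3425)) + 659/2139)) + 22403 = (-22765 - (7237/(1881/20 - 89/3425) + 659/2139)) + 22403 = (-22765 - (7237/(1288129/13700) + 659/2139)) + 22403 = (-22765 - (7237*(13700/1288129) + 659/2139)) + 22403 = (-22765 - (99146900/1288129 + 659/2139)) + 22403 = (-22765 - 1*212924096111/2755307931) + 22403 = (-22765 - 212924096111/2755307931) + 22403 = -62937509145326/2755307931 + 22403 = -1210345567133/2755307931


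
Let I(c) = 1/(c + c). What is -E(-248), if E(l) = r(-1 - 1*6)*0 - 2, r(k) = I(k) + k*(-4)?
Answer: 2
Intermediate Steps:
I(c) = 1/(2*c)
r(k) = 1/(2*k) - 4*k (r(k) = 1/(2*k) + k*(-4) = 1/(2*k) - 4*k)
E(l) = -2 (E(l) = (1/(2*(-1 - 1*6)) - 4*(-1 - 1*6))*0 - 2 = (1/(2*(-1 - 6)) - 4*(-1 - 6))*0 - 2 = ((½)/(-7) - 4*(-7))*0 - 2 = ((½)*(-⅐) + 28)*0 - 2 = (-1/14 + 28)*0 - 2 = (391/14)*0 - 2 = 0 - 2 = -2)
-E(-248) = -1*(-2) = 2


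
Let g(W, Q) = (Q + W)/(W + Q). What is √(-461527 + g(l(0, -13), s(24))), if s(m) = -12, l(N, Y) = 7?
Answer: I*√461526 ≈ 679.36*I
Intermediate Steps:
g(W, Q) = 1 (g(W, Q) = (Q + W)/(Q + W) = 1)
√(-461527 + g(l(0, -13), s(24))) = √(-461527 + 1) = √(-461526) = I*√461526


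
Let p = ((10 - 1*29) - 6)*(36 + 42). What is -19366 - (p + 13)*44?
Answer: 65862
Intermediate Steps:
p = -1950 (p = ((10 - 29) - 6)*78 = (-19 - 6)*78 = -25*78 = -1950)
-19366 - (p + 13)*44 = -19366 - (-1950 + 13)*44 = -19366 - (-1937)*44 = -19366 - 1*(-85228) = -19366 + 85228 = 65862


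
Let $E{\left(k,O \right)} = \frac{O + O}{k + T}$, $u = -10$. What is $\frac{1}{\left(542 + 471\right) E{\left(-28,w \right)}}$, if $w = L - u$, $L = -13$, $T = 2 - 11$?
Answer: $\frac{37}{6078} \approx 0.0060875$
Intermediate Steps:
$T = -9$ ($T = 2 - 11 = -9$)
$w = -3$ ($w = -13 - -10 = -13 + 10 = -3$)
$E{\left(k,O \right)} = \frac{2 O}{-9 + k}$ ($E{\left(k,O \right)} = \frac{O + O}{k - 9} = \frac{2 O}{-9 + k}$)
$\frac{1}{\left(542 + 471\right) E{\left(-28,w \right)}} = \frac{1}{\left(542 + 471\right) 2 \left(-3\right) \frac{1}{-9 - 28}} = \frac{1}{1013 \cdot 2 \left(-3\right) \frac{1}{-37}} = \frac{1}{1013 \cdot 2 \left(-3\right) \left(- \frac{1}{37}\right)} = \frac{1}{1013 \cdot \frac{6}{37}} = \frac{1}{1013} \cdot \frac{37}{6} = \frac{37}{6078}$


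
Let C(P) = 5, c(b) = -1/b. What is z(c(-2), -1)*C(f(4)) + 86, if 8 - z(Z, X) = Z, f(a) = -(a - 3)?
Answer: 247/2 ≈ 123.50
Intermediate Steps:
f(a) = 3 - a (f(a) = -(-3 + a) = 3 - a)
z(Z, X) = 8 - Z
z(c(-2), -1)*C(f(4)) + 86 = (8 - (-1)/(-2))*5 + 86 = (8 - (-1)*(-1)/2)*5 + 86 = (8 - 1*1/2)*5 + 86 = (8 - 1/2)*5 + 86 = (15/2)*5 + 86 = 75/2 + 86 = 247/2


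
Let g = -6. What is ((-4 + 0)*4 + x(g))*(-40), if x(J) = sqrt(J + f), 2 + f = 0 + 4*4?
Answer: 640 - 80*sqrt(2) ≈ 526.86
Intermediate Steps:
f = 14 (f = -2 + (0 + 4*4) = -2 + (0 + 16) = -2 + 16 = 14)
x(J) = sqrt(14 + J) (x(J) = sqrt(J + 14) = sqrt(14 + J))
((-4 + 0)*4 + x(g))*(-40) = ((-4 + 0)*4 + sqrt(14 - 6))*(-40) = (-4*4 + sqrt(8))*(-40) = (-16 + 2*sqrt(2))*(-40) = 640 - 80*sqrt(2)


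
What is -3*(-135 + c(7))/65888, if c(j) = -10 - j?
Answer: 57/8236 ≈ 0.0069208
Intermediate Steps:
-3*(-135 + c(7))/65888 = -3*(-135 + (-10 - 1*7))/65888 = -3*(-135 + (-10 - 7))*(1/65888) = -3*(-135 - 17)*(1/65888) = -3*(-152)*(1/65888) = 456*(1/65888) = 57/8236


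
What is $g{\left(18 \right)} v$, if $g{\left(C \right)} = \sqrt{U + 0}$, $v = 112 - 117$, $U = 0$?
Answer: $0$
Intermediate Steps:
$v = -5$ ($v = 112 - 117 = -5$)
$g{\left(C \right)} = 0$ ($g{\left(C \right)} = \sqrt{0 + 0} = \sqrt{0} = 0$)
$g{\left(18 \right)} v = 0 \left(-5\right) = 0$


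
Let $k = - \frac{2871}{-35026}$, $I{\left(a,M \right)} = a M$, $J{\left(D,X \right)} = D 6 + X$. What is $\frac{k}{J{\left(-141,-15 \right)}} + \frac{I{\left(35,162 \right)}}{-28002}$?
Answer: $- \frac{9504042909}{46914840154} \approx -0.20258$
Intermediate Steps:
$J{\left(D,X \right)} = X + 6 D$ ($J{\left(D,X \right)} = 6 D + X = X + 6 D$)
$I{\left(a,M \right)} = M a$
$k = \frac{2871}{35026}$ ($k = \left(-2871\right) \left(- \frac{1}{35026}\right) = \frac{2871}{35026} \approx 0.081968$)
$\frac{k}{J{\left(-141,-15 \right)}} + \frac{I{\left(35,162 \right)}}{-28002} = \frac{2871}{35026 \left(-15 + 6 \left(-141\right)\right)} + \frac{162 \cdot 35}{-28002} = \frac{2871}{35026 \left(-15 - 846\right)} + 5670 \left(- \frac{1}{28002}\right) = \frac{2871}{35026 \left(-861\right)} - \frac{945}{4667} = \frac{2871}{35026} \left(- \frac{1}{861}\right) - \frac{945}{4667} = - \frac{957}{10052462} - \frac{945}{4667} = - \frac{9504042909}{46914840154}$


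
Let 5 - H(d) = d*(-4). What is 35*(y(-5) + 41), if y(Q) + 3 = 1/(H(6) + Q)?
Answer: 31955/24 ≈ 1331.5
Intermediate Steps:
H(d) = 5 + 4*d (H(d) = 5 - d*(-4) = 5 - (-4)*d = 5 + 4*d)
y(Q) = -3 + 1/(29 + Q) (y(Q) = -3 + 1/((5 + 4*6) + Q) = -3 + 1/((5 + 24) + Q) = -3 + 1/(29 + Q))
35*(y(-5) + 41) = 35*((-86 - 3*(-5))/(29 - 5) + 41) = 35*((-86 + 15)/24 + 41) = 35*((1/24)*(-71) + 41) = 35*(-71/24 + 41) = 35*(913/24) = 31955/24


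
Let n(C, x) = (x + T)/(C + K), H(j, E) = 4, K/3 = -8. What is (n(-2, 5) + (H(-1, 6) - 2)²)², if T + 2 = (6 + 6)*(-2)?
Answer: 15625/676 ≈ 23.114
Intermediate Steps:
K = -24 (K = 3*(-8) = -24)
T = -26 (T = -2 + (6 + 6)*(-2) = -2 + 12*(-2) = -2 - 24 = -26)
n(C, x) = (-26 + x)/(-24 + C) (n(C, x) = (x - 26)/(C - 24) = (-26 + x)/(-24 + C))
(n(-2, 5) + (H(-1, 6) - 2)²)² = ((-26 + 5)/(-24 - 2) + (4 - 2)²)² = (-21/(-26) + 2²)² = (-1/26*(-21) + 4)² = (21/26 + 4)² = (125/26)² = 15625/676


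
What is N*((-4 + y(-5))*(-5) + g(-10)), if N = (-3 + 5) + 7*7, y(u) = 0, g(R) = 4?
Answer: 1224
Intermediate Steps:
N = 51 (N = 2 + 49 = 51)
N*((-4 + y(-5))*(-5) + g(-10)) = 51*((-4 + 0)*(-5) + 4) = 51*(-4*(-5) + 4) = 51*(20 + 4) = 51*24 = 1224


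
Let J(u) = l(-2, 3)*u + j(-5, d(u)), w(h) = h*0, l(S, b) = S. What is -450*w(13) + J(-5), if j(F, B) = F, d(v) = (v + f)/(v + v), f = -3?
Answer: 5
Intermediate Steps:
d(v) = (-3 + v)/(2*v) (d(v) = (v - 3)/(v + v) = (-3 + v)/((2*v)) = (-3 + v)*(1/(2*v)) = (-3 + v)/(2*v))
w(h) = 0
J(u) = -5 - 2*u (J(u) = -2*u - 5 = -5 - 2*u)
-450*w(13) + J(-5) = -450*0 + (-5 - 2*(-5)) = 0 + (-5 + 10) = 0 + 5 = 5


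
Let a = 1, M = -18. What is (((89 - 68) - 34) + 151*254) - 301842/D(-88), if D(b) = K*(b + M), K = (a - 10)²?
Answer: 18305426/477 ≈ 38376.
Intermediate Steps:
K = 81 (K = (1 - 10)² = (-9)² = 81)
D(b) = -1458 + 81*b (D(b) = 81*(b - 18) = 81*(-18 + b) = -1458 + 81*b)
(((89 - 68) - 34) + 151*254) - 301842/D(-88) = (((89 - 68) - 34) + 151*254) - 301842/(-1458 + 81*(-88)) = ((21 - 34) + 38354) - 301842/(-1458 - 7128) = (-13 + 38354) - 301842/(-8586) = 38341 - 301842*(-1/8586) = 38341 + 16769/477 = 18305426/477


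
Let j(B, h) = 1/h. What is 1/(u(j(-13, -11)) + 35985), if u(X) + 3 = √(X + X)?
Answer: 197901/7120873783 - I*√22/14241747566 ≈ 2.7792e-5 - 3.2934e-10*I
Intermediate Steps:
u(X) = -3 + √2*√X (u(X) = -3 + √(X + X) = -3 + √(2*X) = -3 + √2*√X)
1/(u(j(-13, -11)) + 35985) = 1/((-3 + √2*√(1/(-11))) + 35985) = 1/((-3 + √2*√(-1/11)) + 35985) = 1/((-3 + √2*(I*√11/11)) + 35985) = 1/((-3 + I*√22/11) + 35985) = 1/(35982 + I*√22/11)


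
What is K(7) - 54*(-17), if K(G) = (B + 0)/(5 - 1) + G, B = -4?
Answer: 924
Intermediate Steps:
K(G) = -1 + G (K(G) = (-4 + 0)/(5 - 1) + G = -4/4 + G = -4*¼ + G = -1 + G)
K(7) - 54*(-17) = (-1 + 7) - 54*(-17) = 6 + 918 = 924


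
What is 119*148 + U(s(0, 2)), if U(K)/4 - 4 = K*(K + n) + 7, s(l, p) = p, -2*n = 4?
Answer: 17656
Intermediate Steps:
n = -2 (n = -½*4 = -2)
U(K) = 44 + 4*K*(-2 + K) (U(K) = 16 + 4*(K*(K - 2) + 7) = 16 + 4*(K*(-2 + K) + 7) = 16 + 4*(7 + K*(-2 + K)) = 16 + (28 + 4*K*(-2 + K)) = 44 + 4*K*(-2 + K))
119*148 + U(s(0, 2)) = 119*148 + (44 - 8*2 + 4*2²) = 17612 + (44 - 16 + 4*4) = 17612 + (44 - 16 + 16) = 17612 + 44 = 17656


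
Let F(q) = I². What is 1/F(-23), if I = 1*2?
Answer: ¼ ≈ 0.25000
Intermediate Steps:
I = 2
F(q) = 4 (F(q) = 2² = 4)
1/F(-23) = 1/4 = ¼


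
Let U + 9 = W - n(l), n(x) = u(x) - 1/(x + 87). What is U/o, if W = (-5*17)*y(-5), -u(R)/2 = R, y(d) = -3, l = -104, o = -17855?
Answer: -129/60707 ≈ -0.0021250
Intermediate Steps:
u(R) = -2*R
n(x) = -1/(87 + x) - 2*x (n(x) = -2*x - 1/(x + 87) = -2*x - 1/(87 + x) = -1/(87 + x) - 2*x)
W = 255 (W = -5*17*(-3) = -85*(-3) = 255)
U = 645/17 (U = -9 + (255 - (-1 - 174*(-104) - 2*(-104)²)/(87 - 104)) = -9 + (255 - (-1 + 18096 - 2*10816)/(-17)) = -9 + (255 - (-1)*(-1 + 18096 - 21632)/17) = -9 + (255 - (-1)*(-3537)/17) = -9 + (255 - 1*3537/17) = -9 + (255 - 3537/17) = -9 + 798/17 = 645/17 ≈ 37.941)
U/o = (645/17)/(-17855) = (645/17)*(-1/17855) = -129/60707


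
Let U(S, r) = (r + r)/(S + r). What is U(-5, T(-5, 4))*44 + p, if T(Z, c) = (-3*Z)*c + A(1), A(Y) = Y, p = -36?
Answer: 419/7 ≈ 59.857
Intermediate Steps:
T(Z, c) = 1 - 3*Z*c (T(Z, c) = (-3*Z)*c + 1 = -3*Z*c + 1 = 1 - 3*Z*c)
U(S, r) = 2*r/(S + r) (U(S, r) = (2*r)/(S + r) = 2*r/(S + r))
U(-5, T(-5, 4))*44 + p = (2*(1 - 3*(-5)*4)/(-5 + (1 - 3*(-5)*4)))*44 - 36 = (2*(1 + 60)/(-5 + (1 + 60)))*44 - 36 = (2*61/(-5 + 61))*44 - 36 = (2*61/56)*44 - 36 = (2*61*(1/56))*44 - 36 = (61/28)*44 - 36 = 671/7 - 36 = 419/7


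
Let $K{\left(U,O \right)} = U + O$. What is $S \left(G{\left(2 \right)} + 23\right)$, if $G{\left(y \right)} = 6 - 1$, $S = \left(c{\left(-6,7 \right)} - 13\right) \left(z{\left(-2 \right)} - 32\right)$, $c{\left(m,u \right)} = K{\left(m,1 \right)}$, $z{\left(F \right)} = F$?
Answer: $17136$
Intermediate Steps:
$K{\left(U,O \right)} = O + U$
$c{\left(m,u \right)} = 1 + m$
$S = 612$ ($S = \left(\left(1 - 6\right) - 13\right) \left(-2 - 32\right) = \left(-5 - 13\right) \left(-34\right) = \left(-18\right) \left(-34\right) = 612$)
$G{\left(y \right)} = 5$ ($G{\left(y \right)} = 6 - 1 = 5$)
$S \left(G{\left(2 \right)} + 23\right) = 612 \left(5 + 23\right) = 612 \cdot 28 = 17136$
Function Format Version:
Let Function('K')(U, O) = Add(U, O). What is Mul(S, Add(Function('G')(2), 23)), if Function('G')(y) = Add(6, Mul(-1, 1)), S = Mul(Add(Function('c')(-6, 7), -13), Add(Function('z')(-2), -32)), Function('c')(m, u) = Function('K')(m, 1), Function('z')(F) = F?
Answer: 17136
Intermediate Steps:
Function('K')(U, O) = Add(O, U)
Function('c')(m, u) = Add(1, m)
S = 612 (S = Mul(Add(Add(1, -6), -13), Add(-2, -32)) = Mul(Add(-5, -13), -34) = Mul(-18, -34) = 612)
Function('G')(y) = 5 (Function('G')(y) = Add(6, -1) = 5)
Mul(S, Add(Function('G')(2), 23)) = Mul(612, Add(5, 23)) = Mul(612, 28) = 17136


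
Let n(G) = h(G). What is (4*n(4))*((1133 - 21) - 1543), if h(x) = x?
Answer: -6896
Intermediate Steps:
n(G) = G
(4*n(4))*((1133 - 21) - 1543) = (4*4)*((1133 - 21) - 1543) = 16*(1112 - 1543) = 16*(-431) = -6896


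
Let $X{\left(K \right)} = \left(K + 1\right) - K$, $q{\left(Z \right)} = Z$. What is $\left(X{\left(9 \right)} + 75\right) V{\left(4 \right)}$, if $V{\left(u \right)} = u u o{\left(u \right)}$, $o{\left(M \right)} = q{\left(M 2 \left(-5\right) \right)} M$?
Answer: $-194560$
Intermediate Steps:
$o{\left(M \right)} = - 10 M^{2}$ ($o{\left(M \right)} = M 2 \left(-5\right) M = 2 M \left(-5\right) M = - 10 M M = - 10 M^{2}$)
$X{\left(K \right)} = 1$ ($X{\left(K \right)} = \left(1 + K\right) - K = 1$)
$V{\left(u \right)} = - 10 u^{4}$ ($V{\left(u \right)} = u u \left(- 10 u^{2}\right) = u^{2} \left(- 10 u^{2}\right) = - 10 u^{4}$)
$\left(X{\left(9 \right)} + 75\right) V{\left(4 \right)} = \left(1 + 75\right) \left(- 10 \cdot 4^{4}\right) = 76 \left(\left(-10\right) 256\right) = 76 \left(-2560\right) = -194560$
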